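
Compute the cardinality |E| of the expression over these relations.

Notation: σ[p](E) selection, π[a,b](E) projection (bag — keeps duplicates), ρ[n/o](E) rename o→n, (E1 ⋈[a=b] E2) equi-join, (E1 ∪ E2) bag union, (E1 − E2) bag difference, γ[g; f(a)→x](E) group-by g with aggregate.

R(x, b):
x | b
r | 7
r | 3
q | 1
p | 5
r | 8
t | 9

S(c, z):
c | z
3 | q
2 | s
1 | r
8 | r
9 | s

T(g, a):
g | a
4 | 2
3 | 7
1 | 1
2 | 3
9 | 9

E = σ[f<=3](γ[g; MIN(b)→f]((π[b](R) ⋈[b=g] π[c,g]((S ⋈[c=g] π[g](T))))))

Stepwise |·|:
  R → 6
  π[b](R) → 6
  S → 5
  T → 5
  π[g](T) → 5
  (S ⋈[c=g] π[g](T)) → 4
  π[c,g]((S ⋈[c=g] π[g](T))) → 4
  (π[b](R) ⋈[b=g] π[c,g]((S ⋈[c=g] π[g](T)))) → 3
  γ[g; MIN(b)→f]((π[b](R) ⋈[b=g] π[c,g]((S ⋈[c=g] π[g](T))))) → 3
  σ[f<=3](γ[g; MIN(b)→f]((π[b](R) ⋈[b=g] π[c,g]((S ⋈[c=g] π[g](T)))))) → 2

|E| = 2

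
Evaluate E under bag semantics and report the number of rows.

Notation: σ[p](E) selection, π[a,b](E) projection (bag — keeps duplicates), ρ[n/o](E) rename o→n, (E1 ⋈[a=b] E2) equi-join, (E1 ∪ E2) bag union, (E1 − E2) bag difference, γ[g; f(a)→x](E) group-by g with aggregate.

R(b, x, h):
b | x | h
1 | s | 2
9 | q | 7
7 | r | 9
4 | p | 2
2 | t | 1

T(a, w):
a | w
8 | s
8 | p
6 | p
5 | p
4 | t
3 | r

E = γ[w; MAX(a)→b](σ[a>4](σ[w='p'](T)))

Subexpression sizes:
  T → 6
  σ[w='p'](T) → 3
  σ[a>4](σ[w='p'](T)) → 3
  γ[w; MAX(a)→b](σ[a>4](σ[w='p'](T))) → 1

|E| = 1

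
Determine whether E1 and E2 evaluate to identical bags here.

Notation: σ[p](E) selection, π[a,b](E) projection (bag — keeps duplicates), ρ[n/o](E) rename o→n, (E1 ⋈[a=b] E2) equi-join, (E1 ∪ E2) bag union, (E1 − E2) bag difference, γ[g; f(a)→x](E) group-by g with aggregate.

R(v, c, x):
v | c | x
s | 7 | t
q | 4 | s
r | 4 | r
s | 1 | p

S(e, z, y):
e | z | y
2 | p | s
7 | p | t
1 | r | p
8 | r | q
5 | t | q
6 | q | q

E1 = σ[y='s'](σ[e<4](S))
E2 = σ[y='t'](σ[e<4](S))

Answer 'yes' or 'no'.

E1 stepwise |·|:
  S → 6
  σ[e<4](S) → 2
  σ[y='s'](σ[e<4](S)) → 1
E2 stepwise |·|:
  S → 6
  σ[e<4](S) → 2
  σ[y='t'](σ[e<4](S)) → 0

E1 result:
e | z | y
2 | p | s
E2 result:
e | z | y
(0 rows)
Witness: (2, 'p', 's') appears 1× in E1 but 0× in E2.

no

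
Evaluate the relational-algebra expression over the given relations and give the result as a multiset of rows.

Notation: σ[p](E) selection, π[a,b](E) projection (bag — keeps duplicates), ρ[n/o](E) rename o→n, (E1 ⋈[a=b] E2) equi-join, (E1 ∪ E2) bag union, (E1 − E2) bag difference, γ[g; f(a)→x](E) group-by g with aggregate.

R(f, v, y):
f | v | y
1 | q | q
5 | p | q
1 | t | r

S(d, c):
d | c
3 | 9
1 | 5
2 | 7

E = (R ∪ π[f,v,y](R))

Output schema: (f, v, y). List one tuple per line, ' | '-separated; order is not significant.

Per-node cardinality:
  R → 3
  R → 3
  π[f,v,y](R) → 3
  (R ∪ π[f,v,y](R)) → 6

== RESULT ==
f | v | y
1 | q | q
1 | q | q
1 | t | r
1 | t | r
5 | p | q
5 | p | q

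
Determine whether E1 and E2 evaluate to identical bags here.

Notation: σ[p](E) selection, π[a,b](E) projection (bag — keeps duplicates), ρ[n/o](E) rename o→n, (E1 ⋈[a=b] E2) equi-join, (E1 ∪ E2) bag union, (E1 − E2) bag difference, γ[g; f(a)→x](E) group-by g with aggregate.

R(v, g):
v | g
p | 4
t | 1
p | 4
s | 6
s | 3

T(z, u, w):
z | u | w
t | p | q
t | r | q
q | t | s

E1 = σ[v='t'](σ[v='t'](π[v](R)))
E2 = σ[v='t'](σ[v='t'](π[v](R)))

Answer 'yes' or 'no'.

E1 stepwise |·|:
  R → 5
  π[v](R) → 5
  σ[v='t'](π[v](R)) → 1
  σ[v='t'](σ[v='t'](π[v](R))) → 1
E2 stepwise |·|:
  R → 5
  π[v](R) → 5
  σ[v='t'](π[v](R)) → 1
  σ[v='t'](σ[v='t'](π[v](R))) → 1

E1 and E2 produce the same multiset:
v
t

yes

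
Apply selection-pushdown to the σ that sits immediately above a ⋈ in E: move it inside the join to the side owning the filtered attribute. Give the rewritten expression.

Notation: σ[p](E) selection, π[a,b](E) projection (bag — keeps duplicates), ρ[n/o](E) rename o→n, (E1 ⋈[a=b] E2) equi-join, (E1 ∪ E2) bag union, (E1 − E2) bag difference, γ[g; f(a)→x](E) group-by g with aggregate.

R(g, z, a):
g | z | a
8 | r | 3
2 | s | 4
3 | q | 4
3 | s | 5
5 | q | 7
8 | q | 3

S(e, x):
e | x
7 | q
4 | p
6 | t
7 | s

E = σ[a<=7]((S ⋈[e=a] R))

σ filters on a, owned by the right side.
E' = (S ⋈[e=a] σ[a<=7](R))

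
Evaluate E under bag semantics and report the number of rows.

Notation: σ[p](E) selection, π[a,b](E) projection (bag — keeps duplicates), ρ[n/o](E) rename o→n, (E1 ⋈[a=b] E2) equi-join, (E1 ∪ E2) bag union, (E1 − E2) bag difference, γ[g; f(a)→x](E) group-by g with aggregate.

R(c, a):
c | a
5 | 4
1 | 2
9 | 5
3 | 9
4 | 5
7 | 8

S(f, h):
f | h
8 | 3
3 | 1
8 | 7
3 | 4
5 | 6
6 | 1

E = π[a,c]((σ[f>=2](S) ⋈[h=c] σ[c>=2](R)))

Row counts bottom-up:
  S → 6
  σ[f>=2](S) → 6
  R → 6
  σ[c>=2](R) → 5
  (σ[f>=2](S) ⋈[h=c] σ[c>=2](R)) → 3
  π[a,c]((σ[f>=2](S) ⋈[h=c] σ[c>=2](R))) → 3

|E| = 3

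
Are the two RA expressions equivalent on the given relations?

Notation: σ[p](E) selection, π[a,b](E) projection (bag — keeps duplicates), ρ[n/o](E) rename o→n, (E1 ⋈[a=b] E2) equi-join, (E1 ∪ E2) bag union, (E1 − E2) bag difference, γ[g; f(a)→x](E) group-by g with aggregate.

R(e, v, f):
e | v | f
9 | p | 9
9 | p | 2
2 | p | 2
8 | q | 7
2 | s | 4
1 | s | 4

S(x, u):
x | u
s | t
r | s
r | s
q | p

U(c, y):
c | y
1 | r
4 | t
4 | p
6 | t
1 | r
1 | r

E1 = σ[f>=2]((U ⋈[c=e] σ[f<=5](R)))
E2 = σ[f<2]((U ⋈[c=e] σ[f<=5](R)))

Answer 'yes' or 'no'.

E1 per-node cardinality:
  U → 6
  R → 6
  σ[f<=5](R) → 4
  (U ⋈[c=e] σ[f<=5](R)) → 3
  σ[f>=2]((U ⋈[c=e] σ[f<=5](R))) → 3
E2 per-node cardinality:
  U → 6
  R → 6
  σ[f<=5](R) → 4
  (U ⋈[c=e] σ[f<=5](R)) → 3
  σ[f<2]((U ⋈[c=e] σ[f<=5](R))) → 0

E1 result:
c | y | e | v | f
1 | r | 1 | s | 4
1 | r | 1 | s | 4
1 | r | 1 | s | 4
E2 result:
c | y | e | v | f
(0 rows)
Witness: (1, 'r', 1, 's', 4) appears 3× in E1 but 0× in E2.

no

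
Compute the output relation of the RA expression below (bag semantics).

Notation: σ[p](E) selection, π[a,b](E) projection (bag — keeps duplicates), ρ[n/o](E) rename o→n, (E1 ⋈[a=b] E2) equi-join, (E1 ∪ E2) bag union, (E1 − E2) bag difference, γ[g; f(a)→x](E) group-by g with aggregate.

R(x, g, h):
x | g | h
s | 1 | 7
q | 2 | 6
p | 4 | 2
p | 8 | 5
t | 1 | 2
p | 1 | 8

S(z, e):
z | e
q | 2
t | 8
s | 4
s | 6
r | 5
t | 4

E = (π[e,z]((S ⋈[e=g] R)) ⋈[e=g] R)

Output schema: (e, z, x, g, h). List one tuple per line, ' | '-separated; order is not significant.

Subexpression sizes:
  S → 6
  R → 6
  (S ⋈[e=g] R) → 4
  π[e,z]((S ⋈[e=g] R)) → 4
  R → 6
  (π[e,z]((S ⋈[e=g] R)) ⋈[e=g] R) → 4

== RESULT ==
e | z | x | g | h
2 | q | q | 2 | 6
4 | s | p | 4 | 2
4 | t | p | 4 | 2
8 | t | p | 8 | 5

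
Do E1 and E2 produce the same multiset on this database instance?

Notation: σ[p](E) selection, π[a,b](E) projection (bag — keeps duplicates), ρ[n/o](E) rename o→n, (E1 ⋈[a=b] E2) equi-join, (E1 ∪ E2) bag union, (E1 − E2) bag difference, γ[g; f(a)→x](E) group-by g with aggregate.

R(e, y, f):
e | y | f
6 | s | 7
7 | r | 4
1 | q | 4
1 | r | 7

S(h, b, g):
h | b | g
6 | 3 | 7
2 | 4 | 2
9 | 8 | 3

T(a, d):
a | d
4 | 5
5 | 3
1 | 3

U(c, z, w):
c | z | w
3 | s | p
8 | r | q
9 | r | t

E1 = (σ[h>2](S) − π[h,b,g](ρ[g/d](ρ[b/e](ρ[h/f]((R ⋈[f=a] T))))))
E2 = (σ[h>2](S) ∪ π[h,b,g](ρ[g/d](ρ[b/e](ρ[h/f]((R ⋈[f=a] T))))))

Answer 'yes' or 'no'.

E1 subexpression sizes:
  S → 3
  σ[h>2](S) → 2
  R → 4
  T → 3
  (R ⋈[f=a] T) → 2
  ρ[h/f]((R ⋈[f=a] T)) → 2
  ρ[b/e](ρ[h/f]((R ⋈[f=a] T))) → 2
  ρ[g/d](ρ[b/e](ρ[h/f]((R ⋈[f=a] T)))) → 2
  π[h,b,g](ρ[g/d](ρ[b/e](ρ[h/f]((R ⋈[f=a] T))))) → 2
  (σ[h>2](S) − π[h,b,g](ρ[g/d](ρ[b/e](ρ[h/f]((R ⋈[f=a] T)))))) → 2
E2 subexpression sizes:
  S → 3
  σ[h>2](S) → 2
  R → 4
  T → 3
  (R ⋈[f=a] T) → 2
  ρ[h/f]((R ⋈[f=a] T)) → 2
  ρ[b/e](ρ[h/f]((R ⋈[f=a] T))) → 2
  ρ[g/d](ρ[b/e](ρ[h/f]((R ⋈[f=a] T)))) → 2
  π[h,b,g](ρ[g/d](ρ[b/e](ρ[h/f]((R ⋈[f=a] T))))) → 2
  (σ[h>2](S) ∪ π[h,b,g](ρ[g/d](ρ[b/e](ρ[h/f]((R ⋈[f=a] T)))))) → 4

E1 result:
h | b | g
6 | 3 | 7
9 | 8 | 3
E2 result:
h | b | g
4 | 1 | 5
4 | 7 | 5
6 | 3 | 7
9 | 8 | 3
Witness: (4, 1, 5) appears 0× in E1 but 1× in E2.

no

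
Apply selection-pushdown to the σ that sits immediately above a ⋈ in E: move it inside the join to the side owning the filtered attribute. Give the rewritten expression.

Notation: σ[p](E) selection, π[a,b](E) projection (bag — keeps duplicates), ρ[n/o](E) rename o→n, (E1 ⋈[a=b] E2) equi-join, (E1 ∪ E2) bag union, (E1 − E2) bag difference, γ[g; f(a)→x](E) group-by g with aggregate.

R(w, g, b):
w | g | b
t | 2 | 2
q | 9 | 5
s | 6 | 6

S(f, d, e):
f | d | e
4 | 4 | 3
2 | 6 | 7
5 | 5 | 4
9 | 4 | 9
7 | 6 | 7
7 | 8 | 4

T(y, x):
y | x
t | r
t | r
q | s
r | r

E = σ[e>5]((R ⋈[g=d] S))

σ filters on e, owned by the right side.
E' = (R ⋈[g=d] σ[e>5](S))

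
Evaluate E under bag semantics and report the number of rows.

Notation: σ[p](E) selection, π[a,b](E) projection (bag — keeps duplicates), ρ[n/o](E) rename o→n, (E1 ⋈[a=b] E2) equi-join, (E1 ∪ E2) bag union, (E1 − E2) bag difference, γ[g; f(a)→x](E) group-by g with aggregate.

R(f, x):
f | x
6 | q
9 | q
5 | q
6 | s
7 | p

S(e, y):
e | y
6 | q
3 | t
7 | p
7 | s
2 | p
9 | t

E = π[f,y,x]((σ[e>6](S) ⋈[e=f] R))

Subexpression sizes:
  S → 6
  σ[e>6](S) → 3
  R → 5
  (σ[e>6](S) ⋈[e=f] R) → 3
  π[f,y,x]((σ[e>6](S) ⋈[e=f] R)) → 3

|E| = 3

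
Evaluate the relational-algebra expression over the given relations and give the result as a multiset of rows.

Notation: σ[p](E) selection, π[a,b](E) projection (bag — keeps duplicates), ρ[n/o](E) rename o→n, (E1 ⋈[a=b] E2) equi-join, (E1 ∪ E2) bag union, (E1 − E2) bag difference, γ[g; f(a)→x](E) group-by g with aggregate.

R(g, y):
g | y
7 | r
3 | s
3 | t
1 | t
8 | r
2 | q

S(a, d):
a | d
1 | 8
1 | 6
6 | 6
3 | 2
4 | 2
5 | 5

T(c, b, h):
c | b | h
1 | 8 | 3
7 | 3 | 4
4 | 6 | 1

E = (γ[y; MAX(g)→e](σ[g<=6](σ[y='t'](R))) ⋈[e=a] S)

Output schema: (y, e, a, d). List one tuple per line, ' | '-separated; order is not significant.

Stepwise |·|:
  R → 6
  σ[y='t'](R) → 2
  σ[g<=6](σ[y='t'](R)) → 2
  γ[y; MAX(g)→e](σ[g<=6](σ[y='t'](R))) → 1
  S → 6
  (γ[y; MAX(g)→e](σ[g<=6](σ[y='t'](R))) ⋈[e=a] S) → 1

== RESULT ==
y | e | a | d
t | 3 | 3 | 2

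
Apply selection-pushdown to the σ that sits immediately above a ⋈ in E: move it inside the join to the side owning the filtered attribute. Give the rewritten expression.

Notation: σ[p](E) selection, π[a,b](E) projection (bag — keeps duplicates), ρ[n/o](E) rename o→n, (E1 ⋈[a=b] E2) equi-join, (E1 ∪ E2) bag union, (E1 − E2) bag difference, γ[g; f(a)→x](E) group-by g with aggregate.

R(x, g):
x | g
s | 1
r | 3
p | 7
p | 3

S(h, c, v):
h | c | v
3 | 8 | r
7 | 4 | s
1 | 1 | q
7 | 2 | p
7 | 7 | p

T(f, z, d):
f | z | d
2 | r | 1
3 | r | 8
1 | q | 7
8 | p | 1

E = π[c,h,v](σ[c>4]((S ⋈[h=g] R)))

σ filters on c, owned by the left side.
E' = π[c,h,v]((σ[c>4](S) ⋈[h=g] R))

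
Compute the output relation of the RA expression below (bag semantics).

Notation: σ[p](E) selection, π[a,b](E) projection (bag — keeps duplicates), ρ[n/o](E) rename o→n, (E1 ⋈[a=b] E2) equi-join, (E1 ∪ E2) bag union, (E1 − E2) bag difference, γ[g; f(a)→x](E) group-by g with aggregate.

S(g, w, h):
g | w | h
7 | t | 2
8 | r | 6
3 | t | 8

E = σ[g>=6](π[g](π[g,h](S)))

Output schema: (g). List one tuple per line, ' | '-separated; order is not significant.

Row counts bottom-up:
  S → 3
  π[g,h](S) → 3
  π[g](π[g,h](S)) → 3
  σ[g>=6](π[g](π[g,h](S))) → 2

== RESULT ==
g
7
8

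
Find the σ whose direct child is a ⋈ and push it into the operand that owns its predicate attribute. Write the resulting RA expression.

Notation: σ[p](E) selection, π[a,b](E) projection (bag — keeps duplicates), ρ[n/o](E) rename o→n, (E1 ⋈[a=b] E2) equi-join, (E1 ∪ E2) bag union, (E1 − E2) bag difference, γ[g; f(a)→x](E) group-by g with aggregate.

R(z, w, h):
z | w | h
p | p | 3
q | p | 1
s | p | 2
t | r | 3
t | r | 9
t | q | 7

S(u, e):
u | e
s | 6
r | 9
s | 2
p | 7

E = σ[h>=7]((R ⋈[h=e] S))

σ filters on h, owned by the left side.
E' = (σ[h>=7](R) ⋈[h=e] S)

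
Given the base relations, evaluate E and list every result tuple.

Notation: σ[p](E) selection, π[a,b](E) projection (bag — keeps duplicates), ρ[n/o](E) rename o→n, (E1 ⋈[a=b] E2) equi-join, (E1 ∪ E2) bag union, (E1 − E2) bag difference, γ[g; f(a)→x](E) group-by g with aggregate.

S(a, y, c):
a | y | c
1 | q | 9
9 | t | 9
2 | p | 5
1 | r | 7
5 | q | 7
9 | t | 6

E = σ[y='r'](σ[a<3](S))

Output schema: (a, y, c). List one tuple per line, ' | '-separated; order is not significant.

Stepwise |·|:
  S → 6
  σ[a<3](S) → 3
  σ[y='r'](σ[a<3](S)) → 1

== RESULT ==
a | y | c
1 | r | 7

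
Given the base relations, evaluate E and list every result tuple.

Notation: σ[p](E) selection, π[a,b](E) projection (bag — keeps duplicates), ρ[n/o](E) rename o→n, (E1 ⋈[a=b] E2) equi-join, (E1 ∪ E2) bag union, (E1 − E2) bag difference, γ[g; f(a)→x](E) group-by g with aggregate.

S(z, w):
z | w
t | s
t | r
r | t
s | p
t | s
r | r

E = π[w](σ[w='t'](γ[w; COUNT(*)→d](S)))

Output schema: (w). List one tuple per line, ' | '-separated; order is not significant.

Per-node cardinality:
  S → 6
  γ[w; COUNT(*)→d](S) → 4
  σ[w='t'](γ[w; COUNT(*)→d](S)) → 1
  π[w](σ[w='t'](γ[w; COUNT(*)→d](S))) → 1

== RESULT ==
w
t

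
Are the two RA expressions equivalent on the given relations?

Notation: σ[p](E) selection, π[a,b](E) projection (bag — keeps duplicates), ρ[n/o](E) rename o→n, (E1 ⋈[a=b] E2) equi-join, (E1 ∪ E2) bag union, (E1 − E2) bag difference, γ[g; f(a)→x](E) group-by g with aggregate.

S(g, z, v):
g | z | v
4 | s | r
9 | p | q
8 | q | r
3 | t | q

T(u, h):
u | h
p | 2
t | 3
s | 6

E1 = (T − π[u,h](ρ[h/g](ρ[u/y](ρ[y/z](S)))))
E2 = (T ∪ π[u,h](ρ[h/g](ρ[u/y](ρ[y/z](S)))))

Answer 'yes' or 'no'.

E1 per-node cardinality:
  T → 3
  S → 4
  ρ[y/z](S) → 4
  ρ[u/y](ρ[y/z](S)) → 4
  ρ[h/g](ρ[u/y](ρ[y/z](S))) → 4
  π[u,h](ρ[h/g](ρ[u/y](ρ[y/z](S)))) → 4
  (T − π[u,h](ρ[h/g](ρ[u/y](ρ[y/z](S))))) → 2
E2 per-node cardinality:
  T → 3
  S → 4
  ρ[y/z](S) → 4
  ρ[u/y](ρ[y/z](S)) → 4
  ρ[h/g](ρ[u/y](ρ[y/z](S))) → 4
  π[u,h](ρ[h/g](ρ[u/y](ρ[y/z](S)))) → 4
  (T ∪ π[u,h](ρ[h/g](ρ[u/y](ρ[y/z](S))))) → 7

E1 result:
u | h
p | 2
s | 6
E2 result:
u | h
p | 2
p | 9
q | 8
s | 4
s | 6
t | 3
t | 3
Witness: ('q', 8) appears 0× in E1 but 1× in E2.

no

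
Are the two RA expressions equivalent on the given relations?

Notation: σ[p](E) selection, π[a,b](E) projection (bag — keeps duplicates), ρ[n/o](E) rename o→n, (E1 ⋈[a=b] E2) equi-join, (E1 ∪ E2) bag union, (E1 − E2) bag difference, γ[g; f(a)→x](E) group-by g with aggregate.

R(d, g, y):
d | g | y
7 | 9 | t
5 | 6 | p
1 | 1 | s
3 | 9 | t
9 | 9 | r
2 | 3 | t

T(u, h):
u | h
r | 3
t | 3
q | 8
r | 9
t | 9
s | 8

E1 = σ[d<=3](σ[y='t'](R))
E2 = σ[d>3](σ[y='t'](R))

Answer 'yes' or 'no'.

E1 subexpression sizes:
  R → 6
  σ[y='t'](R) → 3
  σ[d<=3](σ[y='t'](R)) → 2
E2 subexpression sizes:
  R → 6
  σ[y='t'](R) → 3
  σ[d>3](σ[y='t'](R)) → 1

E1 result:
d | g | y
2 | 3 | t
3 | 9 | t
E2 result:
d | g | y
7 | 9 | t
Witness: (2, 3, 't') appears 1× in E1 but 0× in E2.

no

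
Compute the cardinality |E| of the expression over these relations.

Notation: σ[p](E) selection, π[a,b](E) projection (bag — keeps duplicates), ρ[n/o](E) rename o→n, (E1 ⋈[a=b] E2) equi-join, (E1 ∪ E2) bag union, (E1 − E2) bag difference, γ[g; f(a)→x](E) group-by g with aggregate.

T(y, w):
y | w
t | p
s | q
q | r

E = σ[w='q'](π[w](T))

Per-node cardinality:
  T → 3
  π[w](T) → 3
  σ[w='q'](π[w](T)) → 1

|E| = 1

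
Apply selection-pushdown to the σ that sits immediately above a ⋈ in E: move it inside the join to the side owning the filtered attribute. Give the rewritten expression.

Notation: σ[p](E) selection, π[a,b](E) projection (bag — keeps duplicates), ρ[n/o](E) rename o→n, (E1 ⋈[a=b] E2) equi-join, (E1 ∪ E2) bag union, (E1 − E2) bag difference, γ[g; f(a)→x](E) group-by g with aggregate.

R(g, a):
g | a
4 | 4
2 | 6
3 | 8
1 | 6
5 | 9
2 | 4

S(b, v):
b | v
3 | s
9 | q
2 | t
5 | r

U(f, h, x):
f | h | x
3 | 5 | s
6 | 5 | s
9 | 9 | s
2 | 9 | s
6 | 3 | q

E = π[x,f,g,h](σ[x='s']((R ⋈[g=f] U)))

σ filters on x, owned by the right side.
E' = π[x,f,g,h]((R ⋈[g=f] σ[x='s'](U)))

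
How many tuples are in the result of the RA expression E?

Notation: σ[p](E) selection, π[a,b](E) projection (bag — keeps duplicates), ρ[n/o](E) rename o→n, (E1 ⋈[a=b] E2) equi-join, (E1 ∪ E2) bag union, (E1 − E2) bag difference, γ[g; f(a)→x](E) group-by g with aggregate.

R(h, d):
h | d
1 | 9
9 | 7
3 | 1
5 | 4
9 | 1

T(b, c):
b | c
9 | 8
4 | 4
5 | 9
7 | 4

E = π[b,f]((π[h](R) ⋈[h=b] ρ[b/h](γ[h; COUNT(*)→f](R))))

Row counts bottom-up:
  R → 5
  π[h](R) → 5
  R → 5
  γ[h; COUNT(*)→f](R) → 4
  ρ[b/h](γ[h; COUNT(*)→f](R)) → 4
  (π[h](R) ⋈[h=b] ρ[b/h](γ[h; COUNT(*)→f](R))) → 5
  π[b,f]((π[h](R) ⋈[h=b] ρ[b/h](γ[h; COUNT(*)→f](R)))) → 5

|E| = 5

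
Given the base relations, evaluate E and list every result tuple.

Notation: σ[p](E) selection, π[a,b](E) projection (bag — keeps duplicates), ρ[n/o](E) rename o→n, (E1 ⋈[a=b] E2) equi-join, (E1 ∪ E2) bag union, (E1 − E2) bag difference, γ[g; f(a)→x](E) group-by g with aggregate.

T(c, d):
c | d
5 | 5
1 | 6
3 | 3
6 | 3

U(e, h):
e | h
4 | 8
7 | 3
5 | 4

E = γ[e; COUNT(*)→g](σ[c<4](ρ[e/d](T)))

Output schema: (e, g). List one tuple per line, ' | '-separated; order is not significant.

Stepwise |·|:
  T → 4
  ρ[e/d](T) → 4
  σ[c<4](ρ[e/d](T)) → 2
  γ[e; COUNT(*)→g](σ[c<4](ρ[e/d](T))) → 2

== RESULT ==
e | g
3 | 1
6 | 1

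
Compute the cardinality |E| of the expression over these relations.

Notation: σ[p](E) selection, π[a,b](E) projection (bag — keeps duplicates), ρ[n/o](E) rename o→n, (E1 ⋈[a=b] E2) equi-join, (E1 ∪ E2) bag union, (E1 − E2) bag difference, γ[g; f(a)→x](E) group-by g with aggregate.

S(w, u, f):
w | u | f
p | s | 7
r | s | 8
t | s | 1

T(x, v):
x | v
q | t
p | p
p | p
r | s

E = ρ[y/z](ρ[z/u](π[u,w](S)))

Row counts bottom-up:
  S → 3
  π[u,w](S) → 3
  ρ[z/u](π[u,w](S)) → 3
  ρ[y/z](ρ[z/u](π[u,w](S))) → 3

|E| = 3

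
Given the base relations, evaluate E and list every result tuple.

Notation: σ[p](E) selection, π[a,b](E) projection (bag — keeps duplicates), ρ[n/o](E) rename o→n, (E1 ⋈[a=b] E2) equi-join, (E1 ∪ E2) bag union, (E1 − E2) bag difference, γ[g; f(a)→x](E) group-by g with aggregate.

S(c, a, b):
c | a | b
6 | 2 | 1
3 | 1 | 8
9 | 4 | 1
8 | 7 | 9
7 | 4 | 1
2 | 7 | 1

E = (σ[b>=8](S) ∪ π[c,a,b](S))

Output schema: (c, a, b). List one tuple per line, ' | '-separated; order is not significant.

Per-node cardinality:
  S → 6
  σ[b>=8](S) → 2
  S → 6
  π[c,a,b](S) → 6
  (σ[b>=8](S) ∪ π[c,a,b](S)) → 8

== RESULT ==
c | a | b
2 | 7 | 1
3 | 1 | 8
3 | 1 | 8
6 | 2 | 1
7 | 4 | 1
8 | 7 | 9
8 | 7 | 9
9 | 4 | 1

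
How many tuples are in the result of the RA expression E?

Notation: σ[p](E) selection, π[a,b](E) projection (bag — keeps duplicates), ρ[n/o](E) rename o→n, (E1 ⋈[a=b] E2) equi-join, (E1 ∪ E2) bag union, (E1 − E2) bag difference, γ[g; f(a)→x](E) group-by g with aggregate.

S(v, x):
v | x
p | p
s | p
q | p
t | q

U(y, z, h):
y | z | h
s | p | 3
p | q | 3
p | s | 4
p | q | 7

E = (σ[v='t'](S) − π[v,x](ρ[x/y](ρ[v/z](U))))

Per-node cardinality:
  S → 4
  σ[v='t'](S) → 1
  U → 4
  ρ[v/z](U) → 4
  ρ[x/y](ρ[v/z](U)) → 4
  π[v,x](ρ[x/y](ρ[v/z](U))) → 4
  (σ[v='t'](S) − π[v,x](ρ[x/y](ρ[v/z](U)))) → 1

|E| = 1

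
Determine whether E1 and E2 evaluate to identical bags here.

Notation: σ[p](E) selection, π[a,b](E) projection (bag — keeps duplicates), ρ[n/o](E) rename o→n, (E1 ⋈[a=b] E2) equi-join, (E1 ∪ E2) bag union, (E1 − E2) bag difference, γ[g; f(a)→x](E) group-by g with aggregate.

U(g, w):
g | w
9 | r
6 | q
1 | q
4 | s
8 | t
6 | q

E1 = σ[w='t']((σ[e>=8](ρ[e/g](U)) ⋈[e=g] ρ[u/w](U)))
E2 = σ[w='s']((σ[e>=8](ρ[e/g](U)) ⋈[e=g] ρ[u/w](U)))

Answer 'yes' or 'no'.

E1 per-node cardinality:
  U → 6
  ρ[e/g](U) → 6
  σ[e>=8](ρ[e/g](U)) → 2
  U → 6
  ρ[u/w](U) → 6
  (σ[e>=8](ρ[e/g](U)) ⋈[e=g] ρ[u/w](U)) → 2
  σ[w='t']((σ[e>=8](ρ[e/g](U)) ⋈[e=g] ρ[u/w](U))) → 1
E2 per-node cardinality:
  U → 6
  ρ[e/g](U) → 6
  σ[e>=8](ρ[e/g](U)) → 2
  U → 6
  ρ[u/w](U) → 6
  (σ[e>=8](ρ[e/g](U)) ⋈[e=g] ρ[u/w](U)) → 2
  σ[w='s']((σ[e>=8](ρ[e/g](U)) ⋈[e=g] ρ[u/w](U))) → 0

E1 result:
e | w | g | u
8 | t | 8 | t
E2 result:
e | w | g | u
(0 rows)
Witness: (8, 't', 8, 't') appears 1× in E1 but 0× in E2.

no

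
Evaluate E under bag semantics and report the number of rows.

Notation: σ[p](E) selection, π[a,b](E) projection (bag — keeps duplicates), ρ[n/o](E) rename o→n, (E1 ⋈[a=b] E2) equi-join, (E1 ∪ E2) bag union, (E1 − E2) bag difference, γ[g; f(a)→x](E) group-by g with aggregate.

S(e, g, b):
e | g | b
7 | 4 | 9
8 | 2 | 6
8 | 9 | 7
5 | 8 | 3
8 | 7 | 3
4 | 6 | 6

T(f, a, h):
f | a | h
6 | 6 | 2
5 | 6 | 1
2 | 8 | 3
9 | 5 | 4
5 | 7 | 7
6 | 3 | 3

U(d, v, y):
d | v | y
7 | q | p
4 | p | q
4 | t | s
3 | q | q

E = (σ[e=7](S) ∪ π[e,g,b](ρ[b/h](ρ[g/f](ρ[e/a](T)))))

Row counts bottom-up:
  S → 6
  σ[e=7](S) → 1
  T → 6
  ρ[e/a](T) → 6
  ρ[g/f](ρ[e/a](T)) → 6
  ρ[b/h](ρ[g/f](ρ[e/a](T))) → 6
  π[e,g,b](ρ[b/h](ρ[g/f](ρ[e/a](T)))) → 6
  (σ[e=7](S) ∪ π[e,g,b](ρ[b/h](ρ[g/f](ρ[e/a](T))))) → 7

|E| = 7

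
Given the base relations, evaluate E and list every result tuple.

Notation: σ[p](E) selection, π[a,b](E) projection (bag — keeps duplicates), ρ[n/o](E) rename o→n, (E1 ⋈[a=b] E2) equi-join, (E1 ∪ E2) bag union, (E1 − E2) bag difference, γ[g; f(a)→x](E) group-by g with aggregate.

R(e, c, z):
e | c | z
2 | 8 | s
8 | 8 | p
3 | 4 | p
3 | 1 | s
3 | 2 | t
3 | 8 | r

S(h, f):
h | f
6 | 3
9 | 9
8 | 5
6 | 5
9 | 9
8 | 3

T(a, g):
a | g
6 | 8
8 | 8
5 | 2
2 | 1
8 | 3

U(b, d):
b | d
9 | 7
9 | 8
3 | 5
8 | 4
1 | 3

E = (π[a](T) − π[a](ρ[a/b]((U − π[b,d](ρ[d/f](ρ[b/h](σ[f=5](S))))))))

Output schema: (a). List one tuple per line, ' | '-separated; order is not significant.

Row counts bottom-up:
  T → 5
  π[a](T) → 5
  U → 5
  S → 6
  σ[f=5](S) → 2
  ρ[b/h](σ[f=5](S)) → 2
  ρ[d/f](ρ[b/h](σ[f=5](S))) → 2
  π[b,d](ρ[d/f](ρ[b/h](σ[f=5](S)))) → 2
  (U − π[b,d](ρ[d/f](ρ[b/h](σ[f=5](S))))) → 5
  ρ[a/b]((U − π[b,d](ρ[d/f](ρ[b/h](σ[f=5](S)))))) → 5
  π[a](ρ[a/b]((U − π[b,d](ρ[d/f](ρ[b/h](σ[f=5](S))))))) → 5
  (π[a](T) − π[a](ρ[a/b]((U − π[b,d](ρ[d/f](ρ[b/h](σ[f=5](S)))))))) → 4

== RESULT ==
a
2
5
6
8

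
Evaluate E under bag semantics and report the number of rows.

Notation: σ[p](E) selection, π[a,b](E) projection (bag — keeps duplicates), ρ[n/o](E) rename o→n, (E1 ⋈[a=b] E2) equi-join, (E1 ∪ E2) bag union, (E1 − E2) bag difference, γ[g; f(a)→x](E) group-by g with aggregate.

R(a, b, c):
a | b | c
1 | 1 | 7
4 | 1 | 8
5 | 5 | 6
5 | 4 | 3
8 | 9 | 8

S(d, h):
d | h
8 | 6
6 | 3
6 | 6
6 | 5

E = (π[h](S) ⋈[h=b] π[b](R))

Row counts bottom-up:
  S → 4
  π[h](S) → 4
  R → 5
  π[b](R) → 5
  (π[h](S) ⋈[h=b] π[b](R)) → 1

|E| = 1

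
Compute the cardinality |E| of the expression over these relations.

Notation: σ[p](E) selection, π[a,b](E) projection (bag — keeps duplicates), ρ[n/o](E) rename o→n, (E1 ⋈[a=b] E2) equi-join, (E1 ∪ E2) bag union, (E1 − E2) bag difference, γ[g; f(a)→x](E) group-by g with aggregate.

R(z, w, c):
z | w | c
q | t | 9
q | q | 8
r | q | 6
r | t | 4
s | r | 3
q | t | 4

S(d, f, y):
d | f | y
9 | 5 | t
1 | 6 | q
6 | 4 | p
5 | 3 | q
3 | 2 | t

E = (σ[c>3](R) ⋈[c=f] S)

Per-node cardinality:
  R → 6
  σ[c>3](R) → 5
  S → 5
  (σ[c>3](R) ⋈[c=f] S) → 3

|E| = 3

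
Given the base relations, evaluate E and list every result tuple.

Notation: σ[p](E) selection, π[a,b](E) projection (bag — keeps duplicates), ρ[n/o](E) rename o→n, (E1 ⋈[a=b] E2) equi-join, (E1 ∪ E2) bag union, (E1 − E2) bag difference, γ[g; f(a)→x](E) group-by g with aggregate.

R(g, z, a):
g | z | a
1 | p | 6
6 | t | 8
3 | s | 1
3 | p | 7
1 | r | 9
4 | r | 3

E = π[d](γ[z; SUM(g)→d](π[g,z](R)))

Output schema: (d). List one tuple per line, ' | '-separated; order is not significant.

Subexpression sizes:
  R → 6
  π[g,z](R) → 6
  γ[z; SUM(g)→d](π[g,z](R)) → 4
  π[d](γ[z; SUM(g)→d](π[g,z](R))) → 4

== RESULT ==
d
3
4
5
6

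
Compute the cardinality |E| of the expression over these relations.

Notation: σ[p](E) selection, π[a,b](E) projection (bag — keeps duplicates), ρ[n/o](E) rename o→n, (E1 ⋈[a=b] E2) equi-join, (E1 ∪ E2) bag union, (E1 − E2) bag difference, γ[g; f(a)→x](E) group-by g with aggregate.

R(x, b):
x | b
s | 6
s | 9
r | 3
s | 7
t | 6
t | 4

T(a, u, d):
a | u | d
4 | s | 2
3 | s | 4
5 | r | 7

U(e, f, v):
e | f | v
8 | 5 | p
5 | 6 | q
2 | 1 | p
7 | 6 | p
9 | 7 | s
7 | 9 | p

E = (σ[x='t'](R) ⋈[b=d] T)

Subexpression sizes:
  R → 6
  σ[x='t'](R) → 2
  T → 3
  (σ[x='t'](R) ⋈[b=d] T) → 1

|E| = 1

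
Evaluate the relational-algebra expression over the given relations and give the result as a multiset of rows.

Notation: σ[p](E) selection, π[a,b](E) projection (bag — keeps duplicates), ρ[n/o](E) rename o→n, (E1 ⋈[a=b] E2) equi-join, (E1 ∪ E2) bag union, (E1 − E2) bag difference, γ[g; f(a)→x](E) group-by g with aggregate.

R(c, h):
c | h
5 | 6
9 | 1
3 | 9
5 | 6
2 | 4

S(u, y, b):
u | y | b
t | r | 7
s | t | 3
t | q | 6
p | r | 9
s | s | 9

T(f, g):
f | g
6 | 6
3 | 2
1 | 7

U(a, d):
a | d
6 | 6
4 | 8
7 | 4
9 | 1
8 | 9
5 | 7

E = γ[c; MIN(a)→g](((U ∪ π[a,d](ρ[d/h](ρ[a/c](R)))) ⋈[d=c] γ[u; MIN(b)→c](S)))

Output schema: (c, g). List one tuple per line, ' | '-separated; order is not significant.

Subexpression sizes:
  U → 6
  R → 5
  ρ[a/c](R) → 5
  ρ[d/h](ρ[a/c](R)) → 5
  π[a,d](ρ[d/h](ρ[a/c](R))) → 5
  (U ∪ π[a,d](ρ[d/h](ρ[a/c](R)))) → 11
  S → 5
  γ[u; MIN(b)→c](S) → 3
  ((U ∪ π[a,d](ρ[d/h](ρ[a/c](R)))) ⋈[d=c] γ[u; MIN(b)→c](S)) → 5
  γ[c; MIN(a)→g](((U ∪ π[a,d](ρ[d/h](ρ[a/c](R)))) ⋈[d=c] γ[u; MIN(b)→c](S))) → 2

== RESULT ==
c | g
6 | 5
9 | 3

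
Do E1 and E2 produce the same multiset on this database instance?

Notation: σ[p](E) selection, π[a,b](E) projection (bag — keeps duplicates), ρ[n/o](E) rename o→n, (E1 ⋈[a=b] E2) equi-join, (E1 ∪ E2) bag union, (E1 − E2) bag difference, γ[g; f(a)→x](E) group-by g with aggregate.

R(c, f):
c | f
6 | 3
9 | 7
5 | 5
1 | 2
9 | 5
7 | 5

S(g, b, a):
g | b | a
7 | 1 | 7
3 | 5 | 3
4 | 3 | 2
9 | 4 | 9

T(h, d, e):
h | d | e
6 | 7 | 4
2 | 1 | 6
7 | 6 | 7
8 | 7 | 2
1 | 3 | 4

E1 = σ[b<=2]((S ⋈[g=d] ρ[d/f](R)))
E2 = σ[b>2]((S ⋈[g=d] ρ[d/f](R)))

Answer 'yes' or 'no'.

E1 per-node cardinality:
  S → 4
  R → 6
  ρ[d/f](R) → 6
  (S ⋈[g=d] ρ[d/f](R)) → 2
  σ[b<=2]((S ⋈[g=d] ρ[d/f](R))) → 1
E2 per-node cardinality:
  S → 4
  R → 6
  ρ[d/f](R) → 6
  (S ⋈[g=d] ρ[d/f](R)) → 2
  σ[b>2]((S ⋈[g=d] ρ[d/f](R))) → 1

E1 result:
g | b | a | c | d
7 | 1 | 7 | 9 | 7
E2 result:
g | b | a | c | d
3 | 5 | 3 | 6 | 3
Witness: (7, 1, 7, 9, 7) appears 1× in E1 but 0× in E2.

no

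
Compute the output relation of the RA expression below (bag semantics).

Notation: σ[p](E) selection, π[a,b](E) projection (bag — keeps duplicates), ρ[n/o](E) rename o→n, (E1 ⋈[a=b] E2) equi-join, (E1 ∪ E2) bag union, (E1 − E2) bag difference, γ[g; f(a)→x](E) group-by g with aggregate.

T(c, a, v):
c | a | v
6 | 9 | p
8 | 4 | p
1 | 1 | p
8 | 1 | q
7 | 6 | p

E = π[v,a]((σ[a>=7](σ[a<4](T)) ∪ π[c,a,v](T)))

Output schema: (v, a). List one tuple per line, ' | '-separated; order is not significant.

Per-node cardinality:
  T → 5
  σ[a<4](T) → 2
  σ[a>=7](σ[a<4](T)) → 0
  T → 5
  π[c,a,v](T) → 5
  (σ[a>=7](σ[a<4](T)) ∪ π[c,a,v](T)) → 5
  π[v,a]((σ[a>=7](σ[a<4](T)) ∪ π[c,a,v](T))) → 5

== RESULT ==
v | a
p | 1
p | 4
p | 6
p | 9
q | 1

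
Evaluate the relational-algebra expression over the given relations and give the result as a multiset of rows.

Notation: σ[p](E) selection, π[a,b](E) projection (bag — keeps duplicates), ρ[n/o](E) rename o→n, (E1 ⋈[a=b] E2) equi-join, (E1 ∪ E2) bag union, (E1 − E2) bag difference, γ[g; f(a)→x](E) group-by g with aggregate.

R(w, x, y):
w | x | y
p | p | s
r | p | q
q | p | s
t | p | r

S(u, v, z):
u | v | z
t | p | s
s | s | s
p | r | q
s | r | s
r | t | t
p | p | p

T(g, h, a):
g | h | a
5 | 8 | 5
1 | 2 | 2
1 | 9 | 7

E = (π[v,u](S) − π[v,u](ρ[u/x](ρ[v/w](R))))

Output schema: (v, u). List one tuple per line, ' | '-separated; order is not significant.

Row counts bottom-up:
  S → 6
  π[v,u](S) → 6
  R → 4
  ρ[v/w](R) → 4
  ρ[u/x](ρ[v/w](R)) → 4
  π[v,u](ρ[u/x](ρ[v/w](R))) → 4
  (π[v,u](S) − π[v,u](ρ[u/x](ρ[v/w](R)))) → 4

== RESULT ==
v | u
p | t
r | s
s | s
t | r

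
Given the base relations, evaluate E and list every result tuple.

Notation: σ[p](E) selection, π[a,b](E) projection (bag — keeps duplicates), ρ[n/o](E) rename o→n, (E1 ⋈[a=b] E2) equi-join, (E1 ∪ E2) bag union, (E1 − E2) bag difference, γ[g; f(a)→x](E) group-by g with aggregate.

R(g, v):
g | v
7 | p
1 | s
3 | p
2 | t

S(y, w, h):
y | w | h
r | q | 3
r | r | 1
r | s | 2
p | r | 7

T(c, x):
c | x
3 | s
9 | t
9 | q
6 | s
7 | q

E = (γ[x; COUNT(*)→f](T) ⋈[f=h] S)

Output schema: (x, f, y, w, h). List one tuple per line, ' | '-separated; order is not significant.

Per-node cardinality:
  T → 5
  γ[x; COUNT(*)→f](T) → 3
  S → 4
  (γ[x; COUNT(*)→f](T) ⋈[f=h] S) → 3

== RESULT ==
x | f | y | w | h
q | 2 | r | s | 2
s | 2 | r | s | 2
t | 1 | r | r | 1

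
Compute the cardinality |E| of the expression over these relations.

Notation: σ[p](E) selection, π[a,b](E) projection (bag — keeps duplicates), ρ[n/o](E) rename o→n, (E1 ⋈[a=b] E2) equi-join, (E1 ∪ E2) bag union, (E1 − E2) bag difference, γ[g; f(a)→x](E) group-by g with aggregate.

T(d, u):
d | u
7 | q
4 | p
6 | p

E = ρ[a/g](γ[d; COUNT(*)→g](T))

Subexpression sizes:
  T → 3
  γ[d; COUNT(*)→g](T) → 3
  ρ[a/g](γ[d; COUNT(*)→g](T)) → 3

|E| = 3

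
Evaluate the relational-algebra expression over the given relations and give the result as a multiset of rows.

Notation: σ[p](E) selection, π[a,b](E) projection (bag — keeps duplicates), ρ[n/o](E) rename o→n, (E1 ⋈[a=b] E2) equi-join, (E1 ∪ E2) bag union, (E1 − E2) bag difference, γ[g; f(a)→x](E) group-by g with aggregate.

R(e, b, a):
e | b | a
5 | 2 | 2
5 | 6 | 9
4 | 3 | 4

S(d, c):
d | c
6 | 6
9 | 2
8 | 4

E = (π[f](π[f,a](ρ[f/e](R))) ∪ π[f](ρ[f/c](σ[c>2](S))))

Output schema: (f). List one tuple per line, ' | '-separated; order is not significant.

Per-node cardinality:
  R → 3
  ρ[f/e](R) → 3
  π[f,a](ρ[f/e](R)) → 3
  π[f](π[f,a](ρ[f/e](R))) → 3
  S → 3
  σ[c>2](S) → 2
  ρ[f/c](σ[c>2](S)) → 2
  π[f](ρ[f/c](σ[c>2](S))) → 2
  (π[f](π[f,a](ρ[f/e](R))) ∪ π[f](ρ[f/c](σ[c>2](S)))) → 5

== RESULT ==
f
4
4
5
5
6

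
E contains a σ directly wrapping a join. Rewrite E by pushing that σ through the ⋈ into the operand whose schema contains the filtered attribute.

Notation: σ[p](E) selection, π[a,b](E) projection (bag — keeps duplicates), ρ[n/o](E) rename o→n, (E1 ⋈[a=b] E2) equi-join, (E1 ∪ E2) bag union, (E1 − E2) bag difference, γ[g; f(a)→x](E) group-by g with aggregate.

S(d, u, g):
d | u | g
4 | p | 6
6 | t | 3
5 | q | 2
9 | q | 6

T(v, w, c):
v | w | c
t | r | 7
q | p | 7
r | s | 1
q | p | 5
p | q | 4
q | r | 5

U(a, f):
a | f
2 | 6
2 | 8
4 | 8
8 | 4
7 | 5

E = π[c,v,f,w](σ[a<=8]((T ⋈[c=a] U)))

σ filters on a, owned by the right side.
E' = π[c,v,f,w]((T ⋈[c=a] σ[a<=8](U)))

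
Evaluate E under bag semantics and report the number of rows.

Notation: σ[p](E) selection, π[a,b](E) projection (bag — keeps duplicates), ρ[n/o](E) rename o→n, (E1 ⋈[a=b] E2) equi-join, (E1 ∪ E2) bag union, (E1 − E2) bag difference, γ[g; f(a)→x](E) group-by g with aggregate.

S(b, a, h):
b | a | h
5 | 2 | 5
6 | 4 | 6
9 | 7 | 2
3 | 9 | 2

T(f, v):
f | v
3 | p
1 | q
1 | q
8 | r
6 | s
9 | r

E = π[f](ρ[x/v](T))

Row counts bottom-up:
  T → 6
  ρ[x/v](T) → 6
  π[f](ρ[x/v](T)) → 6

|E| = 6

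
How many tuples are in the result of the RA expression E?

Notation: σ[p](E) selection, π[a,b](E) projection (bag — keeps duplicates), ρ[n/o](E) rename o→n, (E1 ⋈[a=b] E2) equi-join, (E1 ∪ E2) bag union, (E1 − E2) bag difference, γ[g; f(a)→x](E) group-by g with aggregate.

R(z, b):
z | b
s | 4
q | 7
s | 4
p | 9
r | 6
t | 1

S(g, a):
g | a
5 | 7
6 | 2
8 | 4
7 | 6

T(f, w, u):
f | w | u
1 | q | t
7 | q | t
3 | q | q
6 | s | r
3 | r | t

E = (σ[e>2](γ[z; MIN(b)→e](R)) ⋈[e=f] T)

Subexpression sizes:
  R → 6
  γ[z; MIN(b)→e](R) → 5
  σ[e>2](γ[z; MIN(b)→e](R)) → 4
  T → 5
  (σ[e>2](γ[z; MIN(b)→e](R)) ⋈[e=f] T) → 2

|E| = 2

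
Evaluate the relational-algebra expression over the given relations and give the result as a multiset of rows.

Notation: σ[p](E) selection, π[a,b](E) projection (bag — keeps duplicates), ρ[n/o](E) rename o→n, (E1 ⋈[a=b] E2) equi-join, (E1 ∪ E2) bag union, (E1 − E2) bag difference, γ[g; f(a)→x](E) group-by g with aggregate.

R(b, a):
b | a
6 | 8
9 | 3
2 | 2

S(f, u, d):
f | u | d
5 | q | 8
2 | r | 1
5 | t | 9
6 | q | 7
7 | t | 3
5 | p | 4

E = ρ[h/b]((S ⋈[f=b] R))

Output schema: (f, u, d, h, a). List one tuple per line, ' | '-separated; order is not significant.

Subexpression sizes:
  S → 6
  R → 3
  (S ⋈[f=b] R) → 2
  ρ[h/b]((S ⋈[f=b] R)) → 2

== RESULT ==
f | u | d | h | a
2 | r | 1 | 2 | 2
6 | q | 7 | 6 | 8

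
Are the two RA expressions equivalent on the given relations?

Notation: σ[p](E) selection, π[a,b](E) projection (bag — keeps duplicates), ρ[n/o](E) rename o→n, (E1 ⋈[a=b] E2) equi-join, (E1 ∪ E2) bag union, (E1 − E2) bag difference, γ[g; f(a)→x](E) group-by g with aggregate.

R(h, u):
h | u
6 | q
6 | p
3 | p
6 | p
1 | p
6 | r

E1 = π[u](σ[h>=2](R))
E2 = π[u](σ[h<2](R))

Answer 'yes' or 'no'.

E1 subexpression sizes:
  R → 6
  σ[h>=2](R) → 5
  π[u](σ[h>=2](R)) → 5
E2 subexpression sizes:
  R → 6
  σ[h<2](R) → 1
  π[u](σ[h<2](R)) → 1

E1 result:
u
p
p
p
q
r
E2 result:
u
p
Witness: ('p',) appears 3× in E1 but 1× in E2.

no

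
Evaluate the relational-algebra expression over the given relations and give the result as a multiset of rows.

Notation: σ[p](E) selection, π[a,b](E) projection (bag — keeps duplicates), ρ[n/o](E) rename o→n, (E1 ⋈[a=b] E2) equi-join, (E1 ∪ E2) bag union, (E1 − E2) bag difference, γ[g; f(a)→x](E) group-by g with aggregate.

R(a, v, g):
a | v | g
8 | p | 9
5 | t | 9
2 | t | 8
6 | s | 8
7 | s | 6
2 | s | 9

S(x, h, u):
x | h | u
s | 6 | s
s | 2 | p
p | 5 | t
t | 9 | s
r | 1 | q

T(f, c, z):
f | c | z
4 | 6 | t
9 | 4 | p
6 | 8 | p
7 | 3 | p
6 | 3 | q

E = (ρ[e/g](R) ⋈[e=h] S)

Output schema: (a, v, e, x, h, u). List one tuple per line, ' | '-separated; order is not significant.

Row counts bottom-up:
  R → 6
  ρ[e/g](R) → 6
  S → 5
  (ρ[e/g](R) ⋈[e=h] S) → 4

== RESULT ==
a | v | e | x | h | u
2 | s | 9 | t | 9 | s
5 | t | 9 | t | 9 | s
7 | s | 6 | s | 6 | s
8 | p | 9 | t | 9 | s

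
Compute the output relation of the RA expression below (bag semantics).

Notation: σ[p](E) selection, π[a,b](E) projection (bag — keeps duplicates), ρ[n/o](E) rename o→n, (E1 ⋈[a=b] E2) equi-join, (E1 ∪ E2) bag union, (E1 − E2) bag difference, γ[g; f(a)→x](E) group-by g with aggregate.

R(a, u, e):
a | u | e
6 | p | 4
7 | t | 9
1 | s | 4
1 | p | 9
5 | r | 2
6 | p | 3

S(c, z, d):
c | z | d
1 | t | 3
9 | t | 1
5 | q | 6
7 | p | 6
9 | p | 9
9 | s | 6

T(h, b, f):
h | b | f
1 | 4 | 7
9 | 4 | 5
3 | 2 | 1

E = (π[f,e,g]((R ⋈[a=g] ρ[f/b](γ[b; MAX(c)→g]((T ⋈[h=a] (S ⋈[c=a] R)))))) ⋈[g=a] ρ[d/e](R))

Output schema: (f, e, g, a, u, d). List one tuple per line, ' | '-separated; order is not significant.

Per-node cardinality:
  R → 6
  T → 3
  S → 6
  R → 6
  (S ⋈[c=a] R) → 4
  (T ⋈[h=a] (S ⋈[c=a] R)) → 2
  γ[b; MAX(c)→g]((T ⋈[h=a] (S ⋈[c=a] R))) → 1
  ρ[f/b](γ[b; MAX(c)→g]((T ⋈[h=a] (S ⋈[c=a] R)))) → 1
  (R ⋈[a=g] ρ[f/b](γ[b; MAX(c)→g]((T ⋈[h=a] (S ⋈[c=a] R))))) → 2
  π[f,e,g]((R ⋈[a=g] ρ[f/b](γ[b; MAX(c)→g]((T ⋈[h=a] (S ⋈[c=a] R)))))) → 2
  R → 6
  ρ[d/e](R) → 6
  (π[f,e,g]((R ⋈[a=g] ρ[f/b](γ[b; MAX(c)→g]((T ⋈[h=a] (S ⋈[c=a] R)))))) ⋈[g=a] ρ[d/e](R)) → 4

== RESULT ==
f | e | g | a | u | d
4 | 4 | 1 | 1 | p | 9
4 | 4 | 1 | 1 | s | 4
4 | 9 | 1 | 1 | p | 9
4 | 9 | 1 | 1 | s | 4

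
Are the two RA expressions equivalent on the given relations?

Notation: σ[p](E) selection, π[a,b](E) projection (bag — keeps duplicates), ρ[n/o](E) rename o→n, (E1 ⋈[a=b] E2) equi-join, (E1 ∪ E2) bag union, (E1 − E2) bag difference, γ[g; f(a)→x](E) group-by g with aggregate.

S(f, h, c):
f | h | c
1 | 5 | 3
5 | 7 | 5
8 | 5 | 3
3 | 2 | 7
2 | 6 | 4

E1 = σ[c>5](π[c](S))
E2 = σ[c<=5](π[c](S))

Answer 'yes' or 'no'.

E1 stepwise |·|:
  S → 5
  π[c](S) → 5
  σ[c>5](π[c](S)) → 1
E2 stepwise |·|:
  S → 5
  π[c](S) → 5
  σ[c<=5](π[c](S)) → 4

E1 result:
c
7
E2 result:
c
3
3
4
5
Witness: (7,) appears 1× in E1 but 0× in E2.

no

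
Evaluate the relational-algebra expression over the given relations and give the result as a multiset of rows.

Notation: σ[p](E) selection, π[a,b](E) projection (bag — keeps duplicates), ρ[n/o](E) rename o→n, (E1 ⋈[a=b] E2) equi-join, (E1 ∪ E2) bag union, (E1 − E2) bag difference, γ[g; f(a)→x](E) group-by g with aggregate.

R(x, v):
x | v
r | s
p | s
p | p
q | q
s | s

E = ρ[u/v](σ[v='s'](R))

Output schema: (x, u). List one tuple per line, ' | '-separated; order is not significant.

Row counts bottom-up:
  R → 5
  σ[v='s'](R) → 3
  ρ[u/v](σ[v='s'](R)) → 3

== RESULT ==
x | u
p | s
r | s
s | s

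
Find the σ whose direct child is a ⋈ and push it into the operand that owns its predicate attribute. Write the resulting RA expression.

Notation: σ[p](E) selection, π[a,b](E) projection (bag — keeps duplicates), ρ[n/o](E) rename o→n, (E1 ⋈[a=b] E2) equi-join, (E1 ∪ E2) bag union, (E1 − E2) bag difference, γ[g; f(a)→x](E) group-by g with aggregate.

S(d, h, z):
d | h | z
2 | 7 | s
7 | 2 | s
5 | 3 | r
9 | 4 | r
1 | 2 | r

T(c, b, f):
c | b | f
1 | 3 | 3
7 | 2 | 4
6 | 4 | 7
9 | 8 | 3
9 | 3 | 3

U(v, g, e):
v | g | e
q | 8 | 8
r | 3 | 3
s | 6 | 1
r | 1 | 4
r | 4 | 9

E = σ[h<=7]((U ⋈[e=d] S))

σ filters on h, owned by the right side.
E' = (U ⋈[e=d] σ[h<=7](S))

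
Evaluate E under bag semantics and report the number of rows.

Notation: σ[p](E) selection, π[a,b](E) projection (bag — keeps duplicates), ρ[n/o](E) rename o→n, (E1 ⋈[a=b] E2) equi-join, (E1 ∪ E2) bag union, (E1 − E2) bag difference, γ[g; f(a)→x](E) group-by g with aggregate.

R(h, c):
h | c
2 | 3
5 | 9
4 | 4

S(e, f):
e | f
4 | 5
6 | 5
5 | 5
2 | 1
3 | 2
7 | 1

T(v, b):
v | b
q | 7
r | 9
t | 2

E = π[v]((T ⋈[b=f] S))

Per-node cardinality:
  T → 3
  S → 6
  (T ⋈[b=f] S) → 1
  π[v]((T ⋈[b=f] S)) → 1

|E| = 1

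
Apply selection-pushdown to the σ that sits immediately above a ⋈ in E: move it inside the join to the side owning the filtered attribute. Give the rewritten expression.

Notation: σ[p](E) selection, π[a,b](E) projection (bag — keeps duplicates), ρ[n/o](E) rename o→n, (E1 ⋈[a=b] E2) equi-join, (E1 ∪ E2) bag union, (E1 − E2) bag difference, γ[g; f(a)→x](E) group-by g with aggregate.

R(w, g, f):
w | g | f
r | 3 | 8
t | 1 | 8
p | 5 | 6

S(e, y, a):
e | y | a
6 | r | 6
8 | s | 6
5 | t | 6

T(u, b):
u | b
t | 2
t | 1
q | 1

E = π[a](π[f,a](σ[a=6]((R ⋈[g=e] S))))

σ filters on a, owned by the right side.
E' = π[a](π[f,a]((R ⋈[g=e] σ[a=6](S))))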